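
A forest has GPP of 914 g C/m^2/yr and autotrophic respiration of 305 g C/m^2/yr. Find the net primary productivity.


NPP = GPP - Ra = 914 - 305 = 609 g C/m^2/yr

609 g C/m^2/yr


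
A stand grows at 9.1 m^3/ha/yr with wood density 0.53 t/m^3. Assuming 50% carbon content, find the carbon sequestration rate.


C = 9.1 * 0.53 * 0.5 = 2.4115 ≈ 2.41 t C/ha/yr

2.41 t C/ha/yr


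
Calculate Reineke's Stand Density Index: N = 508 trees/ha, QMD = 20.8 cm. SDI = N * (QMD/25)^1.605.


QMD/25 = 20.8/25 = 0.832
(0.832)^1.605 = exp(1.605 * ln(0.832)) = exp(1.605 * (-0.183923)) = exp(-0.295196) = 0.744386
SDI = 508 * 0.744386 = 378.148 ≈ 378

378


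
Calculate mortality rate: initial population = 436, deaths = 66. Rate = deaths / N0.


Mortality rate = 66 / 436 = 0.151376 ≈ 0.1514

0.1514


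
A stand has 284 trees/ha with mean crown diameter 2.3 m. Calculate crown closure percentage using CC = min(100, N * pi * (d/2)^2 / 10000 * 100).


(d/2)^2 = (2.3/2)^2 = 1.15^2 = 1.3225
Crown area = 3.141593 * 1.3225 = 4.15476 m^2
N * area / 10000 * 100 = 284 * 4.15476 / 10000 * 100 = 11.7995
CC = min(100, 11.7995) = 11.7995 ≈ 11.8%

11.8%


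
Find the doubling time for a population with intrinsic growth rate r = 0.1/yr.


td = ln(2) / 0.1 = 0.693147 / 0.1 = 6.93147 ≈ 6.9 years

6.9 years


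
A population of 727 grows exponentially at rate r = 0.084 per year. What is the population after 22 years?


r*t = 0.084 * 22 = 1.848
exp(1.848) = 6.34711
N = 727 * 6.34711 = 4614.35 ≈ 4614

4614


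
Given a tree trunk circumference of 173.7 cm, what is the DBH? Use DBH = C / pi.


DBH = C / pi = 173.7 / 3.141593 = 55.2904 ≈ 55.29 cm

55.29 cm


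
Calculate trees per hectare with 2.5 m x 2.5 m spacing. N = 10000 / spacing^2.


N = 10000 / 2.5^2 = 10000 / 6.25 = 1600.00 ≈ 1600 trees/ha

1600 trees/ha


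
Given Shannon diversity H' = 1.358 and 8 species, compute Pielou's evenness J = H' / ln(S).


ln(8) = 2.07944
J = H' / ln(S) = 1.358 / 2.07944 = 0.653060 ≈ 0.6531

0.6531


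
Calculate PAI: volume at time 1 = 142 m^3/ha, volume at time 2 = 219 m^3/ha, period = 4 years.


PAI = (V2 - V1) / period = (219 - 142) / 4 = 77 / 4 = 19.25 m^3/ha/yr

19.25 m^3/ha/yr


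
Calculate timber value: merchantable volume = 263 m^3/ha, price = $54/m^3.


Value = 263 * 54 = $14202/ha

$14202/ha


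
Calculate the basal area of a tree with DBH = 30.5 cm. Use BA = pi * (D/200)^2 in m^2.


D/200 = 30.5/200 = 0.1525 m
(D/200)^2 = 0.1525^2 = 0.02325625
BA = 3.141593 * 0.02325625 = 0.0730617 ≈ 0.0731 m^2

0.0731 m^2


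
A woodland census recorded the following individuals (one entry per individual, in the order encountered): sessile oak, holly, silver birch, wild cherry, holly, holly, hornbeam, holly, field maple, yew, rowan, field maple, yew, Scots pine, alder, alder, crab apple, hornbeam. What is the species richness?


Total individuals logged = 18
Distinct species (count of individuals): sessile oak (1), holly (4), silver birch (1), wild cherry (1), hornbeam (2), field maple (2), yew (2), rowan (1), Scots pine (1), alder (2), crab apple (1)
Species richness = number of distinct species = 11

11


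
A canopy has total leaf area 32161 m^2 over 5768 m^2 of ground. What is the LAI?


LAI = 32161 / 5768 = 5.5758 ≈ 5.58

5.58


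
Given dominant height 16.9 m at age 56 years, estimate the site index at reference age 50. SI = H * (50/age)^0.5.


50/56 = 0.892857
(0.892857)^0.5 = 0.944911
SI = 16.9 * 0.944911 = 15.9690 ≈ 16.0 m

16.0 m


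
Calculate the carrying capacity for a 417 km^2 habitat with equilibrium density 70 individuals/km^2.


K = 70 * 417 = 29190 individuals

29190 individuals


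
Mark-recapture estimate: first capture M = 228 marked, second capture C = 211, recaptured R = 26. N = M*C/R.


N = M * C / R = 228 * 211 / 26 = 48108 / 26 = 1850.31 ≈ 1850

1850 individuals


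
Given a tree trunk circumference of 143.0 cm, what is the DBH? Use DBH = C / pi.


DBH = C / pi = 143.0 / 3.141593 = 45.5183 ≈ 45.52 cm

45.52 cm


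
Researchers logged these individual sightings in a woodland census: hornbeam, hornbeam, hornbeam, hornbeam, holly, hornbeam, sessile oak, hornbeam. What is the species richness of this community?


Total individuals logged = 8
Distinct species (count of individuals): hornbeam (6), holly (1), sessile oak (1)
Species richness = number of distinct species = 3

3


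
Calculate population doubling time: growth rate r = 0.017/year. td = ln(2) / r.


td = ln(2) / 0.017 = 0.693147 / 0.017 = 40.7734 ≈ 40.8 years

40.8 years


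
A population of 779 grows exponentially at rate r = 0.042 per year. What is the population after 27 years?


r*t = 0.042 * 27 = 1.134
exp(1.134) = 3.10806
N = 779 * 3.10806 = 2421.18 ≈ 2421

2421


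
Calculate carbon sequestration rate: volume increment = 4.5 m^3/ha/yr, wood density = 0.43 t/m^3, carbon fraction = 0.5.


C = 4.5 * 0.43 * 0.5 = 0.9675 ≈ 0.97 t C/ha/yr

0.97 t C/ha/yr


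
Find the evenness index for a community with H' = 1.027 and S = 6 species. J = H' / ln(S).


ln(6) = 1.79176
J = H' / ln(S) = 1.027 / 1.79176 = 0.573179 ≈ 0.5732

0.5732


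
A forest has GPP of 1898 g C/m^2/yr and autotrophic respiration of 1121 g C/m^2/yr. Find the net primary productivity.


NPP = GPP - Ra = 1898 - 1121 = 777 g C/m^2/yr

777 g C/m^2/yr


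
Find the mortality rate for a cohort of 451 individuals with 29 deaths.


Mortality rate = 29 / 451 = 0.064302 ≈ 0.0643

0.0643


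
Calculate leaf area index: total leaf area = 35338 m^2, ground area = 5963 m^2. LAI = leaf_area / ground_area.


LAI = 35338 / 5963 = 5.9262 ≈ 5.93

5.93


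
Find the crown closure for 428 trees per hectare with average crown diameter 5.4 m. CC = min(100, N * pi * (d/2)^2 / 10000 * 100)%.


(d/2)^2 = (5.4/2)^2 = 2.7^2 = 7.29
Crown area = 3.141593 * 7.29 = 22.9022 m^2
N * area / 10000 * 100 = 428 * 22.9022 / 10000 * 100 = 98.0214
CC = min(100, 98.0214) = 98.0214 ≈ 98.0%

98.0%


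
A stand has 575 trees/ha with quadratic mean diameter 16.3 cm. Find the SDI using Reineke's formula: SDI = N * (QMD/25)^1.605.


QMD/25 = 16.3/25 = 0.652
(0.652)^1.605 = exp(1.605 * ln(0.652)) = exp(1.605 * (-0.427711)) = exp(-0.686476) = 0.503347
SDI = 575 * 0.503347 = 289.425 ≈ 289

289


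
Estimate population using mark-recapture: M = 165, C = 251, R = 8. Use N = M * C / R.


N = M * C / R = 165 * 251 / 8 = 41415 / 8 = 5176.88 ≈ 5177

5177 individuals


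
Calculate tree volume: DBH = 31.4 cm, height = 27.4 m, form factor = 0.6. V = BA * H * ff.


(D/200)^2 = (31.4/200)^2 = 0.157^2 = 0.024649
BA = 3.141593 * 0.024649 = 0.0774371 m^2
V = 0.0774371 * 27.4 * 0.6 = 1.27307 ≈ 1.273 m^3

1.273 m^3


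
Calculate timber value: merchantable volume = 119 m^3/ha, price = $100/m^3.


Value = 119 * 100 = $11900/ha

$11900/ha


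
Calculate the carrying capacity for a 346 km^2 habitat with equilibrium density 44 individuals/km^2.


K = 44 * 346 = 15224 individuals

15224 individuals


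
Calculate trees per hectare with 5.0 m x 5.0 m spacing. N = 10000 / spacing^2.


N = 10000 / 5.0^2 = 10000 / 25 = 400.000 ≈ 400 trees/ha

400 trees/ha


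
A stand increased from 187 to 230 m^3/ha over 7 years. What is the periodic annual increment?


PAI = (V2 - V1) / period = (230 - 187) / 7 = 43 / 7 = 6.1429 ≈ 6.14 m^3/ha/yr

6.14 m^3/ha/yr


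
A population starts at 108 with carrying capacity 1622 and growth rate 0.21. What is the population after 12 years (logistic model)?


(K - N0)/N0 = (1622 - 108)/108 = 1514/108 = 14.0185
r*t = 0.21 * 12 = 2.52; exp(-2.52) = 0.0804596
14.0185 * 0.0804596 = 1.12792
1 + 1.12792 = 2.12792
N = 1622 / 2.12792 = 762.247 ≈ 762

762


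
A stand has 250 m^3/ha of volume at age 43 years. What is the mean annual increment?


MAI = 250 / 43 = 5.8140 ≈ 5.81 m^3/ha/yr

5.81 m^3/ha/yr


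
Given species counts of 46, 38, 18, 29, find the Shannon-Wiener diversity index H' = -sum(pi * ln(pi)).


Total N = 46 + 38 + 18 + 29 = 131
Per-species terms:
  p = 46/131 = 0.351145; ln(p) = -1.046556; p*ln(p) = 0.351145 * (-1.046556) = -0.367493
  p = 38/131 = 0.290076; ln(p) = -1.237612; p*ln(p) = 0.290076 * (-1.237612) = -0.359002
  p = 18/131 = 0.137405; ln(p) = -1.984823; p*ln(p) = 0.137405 * (-1.984823) = -0.272725
  p = 29/131 = 0.221374; ln(p) = -1.507902; p*ln(p) = 0.221374 * (-1.507902) = -0.333810
sum(p*ln(p)) = (-0.367493) + (-0.359002) + (-0.272725) + (-0.333810) = -1.333030
H' = -(-1.333030) = 1.333030 ≈ 1.3330

1.3330


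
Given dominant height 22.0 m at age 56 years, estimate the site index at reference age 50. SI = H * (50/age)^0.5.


50/56 = 0.892857
(0.892857)^0.5 = 0.944911
SI = 22.0 * 0.944911 = 20.7880 ≈ 20.8 m

20.8 m


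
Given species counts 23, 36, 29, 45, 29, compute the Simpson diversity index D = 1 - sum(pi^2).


Total N = 23 + 36 + 29 + 45 + 29 = 162
Per-species terms:
  p = 23/162 = 0.141975; p^2 = 0.141975^2 = 0.020157
  p = 36/162 = 0.222222; p^2 = 0.222222^2 = 0.049383
  p = 29/162 = 0.179012; p^2 = 0.179012^2 = 0.032045
  p = 45/162 = 0.277778; p^2 = 0.277778^2 = 0.077161
  p = 29/162 = 0.179012; p^2 = 0.179012^2 = 0.032045
sum(p^2) = 0.020157 + 0.049383 + 0.032045 + 0.077161 + 0.032045 = 0.210791
D = 1 - 0.210791 = 0.789209 ≈ 0.7892

0.7892


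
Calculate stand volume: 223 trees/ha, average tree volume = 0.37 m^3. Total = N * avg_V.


V_stand = 223 * 0.37 = 82.51 ≈ 82.5 m^3/ha

82.5 m^3/ha


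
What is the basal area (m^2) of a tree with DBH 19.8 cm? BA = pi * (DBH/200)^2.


D/200 = 19.8/200 = 0.099 m
(D/200)^2 = 0.099^2 = 0.009801
BA = 3.141593 * 0.009801 = 0.0307908 ≈ 0.0308 m^2

0.0308 m^2


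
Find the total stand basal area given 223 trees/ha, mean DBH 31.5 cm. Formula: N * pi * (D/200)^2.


(D/200)^2 = (31.5/200)^2 = 0.1575^2 = 0.02480625
Individual BA = 3.141593 * 0.02480625 = 0.0779311 m^2
Stand BA = 223 * 0.0779311 = 17.3786 ≈ 17.38 m^2/ha

17.38 m^2/ha


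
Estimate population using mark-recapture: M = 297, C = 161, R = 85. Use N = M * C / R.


N = M * C / R = 297 * 161 / 85 = 47817 / 85 = 562.55 ≈ 563

563 individuals


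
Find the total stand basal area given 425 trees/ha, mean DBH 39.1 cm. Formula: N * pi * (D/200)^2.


(D/200)^2 = (39.1/200)^2 = 0.1955^2 = 0.03822025
Individual BA = 3.141593 * 0.03822025 = 0.120072 m^2
Stand BA = 425 * 0.120072 = 51.0306 ≈ 51.03 m^2/ha

51.03 m^2/ha


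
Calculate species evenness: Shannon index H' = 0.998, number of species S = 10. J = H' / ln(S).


ln(10) = 2.30259
J = H' / ln(S) = 0.998 / 2.30259 = 0.433425 ≈ 0.4334

0.4334


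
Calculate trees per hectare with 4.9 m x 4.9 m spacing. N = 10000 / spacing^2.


N = 10000 / 4.9^2 = 10000 / 24.01 = 416.493 ≈ 416 trees/ha

416 trees/ha


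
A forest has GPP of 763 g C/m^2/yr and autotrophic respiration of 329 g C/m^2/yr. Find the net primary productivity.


NPP = GPP - Ra = 763 - 329 = 434 g C/m^2/yr

434 g C/m^2/yr


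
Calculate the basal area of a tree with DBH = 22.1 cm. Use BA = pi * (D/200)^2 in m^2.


D/200 = 22.1/200 = 0.1105 m
(D/200)^2 = 0.1105^2 = 0.01221025
BA = 3.141593 * 0.01221025 = 0.0383596 ≈ 0.0384 m^2

0.0384 m^2


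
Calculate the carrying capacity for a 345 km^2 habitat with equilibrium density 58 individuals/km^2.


K = 58 * 345 = 20010 individuals

20010 individuals


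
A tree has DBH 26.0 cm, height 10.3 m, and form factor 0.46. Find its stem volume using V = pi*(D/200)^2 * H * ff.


(D/200)^2 = (26.0/200)^2 = 0.13^2 = 0.0169
BA = 3.141593 * 0.0169 = 0.0530929 m^2
V = 0.0530929 * 10.3 * 0.46 = 0.251554 ≈ 0.252 m^3

0.252 m^3


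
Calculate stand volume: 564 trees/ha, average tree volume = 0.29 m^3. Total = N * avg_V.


V_stand = 564 * 0.29 = 163.56 ≈ 163.6 m^3/ha

163.6 m^3/ha


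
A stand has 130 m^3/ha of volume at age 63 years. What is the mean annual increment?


MAI = 130 / 63 = 2.0635 ≈ 2.06 m^3/ha/yr

2.06 m^3/ha/yr


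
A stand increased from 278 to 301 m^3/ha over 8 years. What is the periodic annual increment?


PAI = (V2 - V1) / period = (301 - 278) / 8 = 23 / 8 = 2.8750 ≈ 2.88 m^3/ha/yr

2.88 m^3/ha/yr


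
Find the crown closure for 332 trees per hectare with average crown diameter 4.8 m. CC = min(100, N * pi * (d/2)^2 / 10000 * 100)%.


(d/2)^2 = (4.8/2)^2 = 2.4^2 = 5.76
Crown area = 3.141593 * 5.76 = 18.0956 m^2
N * area / 10000 * 100 = 332 * 18.0956 / 10000 * 100 = 60.0774
CC = min(100, 60.0774) = 60.0774 ≈ 60.1%

60.1%


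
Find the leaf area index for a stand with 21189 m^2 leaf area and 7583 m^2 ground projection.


LAI = 21189 / 7583 = 2.7943 ≈ 2.79

2.79


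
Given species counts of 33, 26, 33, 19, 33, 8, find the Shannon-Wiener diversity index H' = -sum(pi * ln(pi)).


Total N = 33 + 26 + 33 + 19 + 33 + 8 = 152
Per-species terms:
  p = 33/152 = 0.217105; ln(p) = -1.527374; p*ln(p) = 0.217105 * (-1.527374) = -0.331601
  p = 26/152 = 0.171053; ln(p) = -1.765782; p*ln(p) = 0.171053 * (-1.765782) = -0.302042
  p = 33/152 = 0.217105; ln(p) = -1.527374; p*ln(p) = 0.217105 * (-1.527374) = -0.331601
  p = 19/152 = 0.125000; ln(p) = -2.079442; p*ln(p) = 0.125000 * (-2.079442) = -0.259930
  p = 33/152 = 0.217105; ln(p) = -1.527374; p*ln(p) = 0.217105 * (-1.527374) = -0.331601
  p = 8/152 = 0.052632; ln(p) = -2.944431; p*ln(p) = 0.052632 * (-2.944431) = -0.154971
sum(p*ln(p)) = (-0.331601) + (-0.302042) + (-0.331601) + (-0.259930) + (-0.331601) + (-0.154971) = -1.711746
H' = -(-1.711746) = 1.711746 ≈ 1.7117

1.7117


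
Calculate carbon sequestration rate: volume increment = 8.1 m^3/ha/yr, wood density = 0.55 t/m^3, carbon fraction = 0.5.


C = 8.1 * 0.55 * 0.5 = 2.2275 ≈ 2.23 t C/ha/yr

2.23 t C/ha/yr


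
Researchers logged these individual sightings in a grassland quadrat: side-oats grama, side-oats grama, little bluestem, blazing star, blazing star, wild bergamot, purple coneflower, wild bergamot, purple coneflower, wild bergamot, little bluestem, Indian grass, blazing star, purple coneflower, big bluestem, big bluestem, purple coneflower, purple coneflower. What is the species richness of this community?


Total individuals logged = 18
Distinct species (count of individuals): side-oats grama (2), little bluestem (2), blazing star (3), wild bergamot (3), purple coneflower (5), Indian grass (1), big bluestem (2)
Species richness = number of distinct species = 7

7


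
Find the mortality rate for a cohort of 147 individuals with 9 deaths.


Mortality rate = 9 / 147 = 0.061224 ≈ 0.0612

0.0612


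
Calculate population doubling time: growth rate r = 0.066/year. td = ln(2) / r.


td = ln(2) / 0.066 = 0.693147 / 0.066 = 10.5022 ≈ 10.5 years

10.5 years


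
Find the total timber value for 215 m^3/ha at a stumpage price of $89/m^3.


Value = 215 * 89 = $19135/ha

$19135/ha


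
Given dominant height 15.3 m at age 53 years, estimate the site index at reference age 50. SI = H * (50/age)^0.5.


50/53 = 0.943396
(0.943396)^0.5 = 0.971286
SI = 15.3 * 0.971286 = 14.8607 ≈ 14.9 m

14.9 m


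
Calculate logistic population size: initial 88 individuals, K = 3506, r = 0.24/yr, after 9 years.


(K - N0)/N0 = (3506 - 88)/88 = 3418/88 = 38.8409
r*t = 0.24 * 9 = 2.16; exp(-2.16) = 0.115325
38.8409 * 0.115325 = 4.47933
1 + 4.47933 = 5.47933
N = 3506 / 5.47933 = 639.859 ≈ 640

640


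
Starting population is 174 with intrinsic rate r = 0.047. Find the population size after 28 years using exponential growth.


r*t = 0.047 * 28 = 1.316
exp(1.316) = 3.72848
N = 174 * 3.72848 = 648.756 ≈ 649

649


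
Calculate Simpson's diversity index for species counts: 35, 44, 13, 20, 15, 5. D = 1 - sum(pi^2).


Total N = 35 + 44 + 13 + 20 + 15 + 5 = 132
Per-species terms:
  p = 35/132 = 0.265152; p^2 = 0.265152^2 = 0.070306
  p = 44/132 = 0.333333; p^2 = 0.333333^2 = 0.111111
  p = 13/132 = 0.098485; p^2 = 0.098485^2 = 0.009699
  p = 20/132 = 0.151515; p^2 = 0.151515^2 = 0.022957
  p = 15/132 = 0.113636; p^2 = 0.113636^2 = 0.012913
  p = 5/132 = 0.037879; p^2 = 0.037879^2 = 0.001435
sum(p^2) = 0.070306 + 0.111111 + 0.009699 + 0.022957 + 0.012913 + 0.001435 = 0.228421
D = 1 - 0.228421 = 0.771579 ≈ 0.7716

0.7716


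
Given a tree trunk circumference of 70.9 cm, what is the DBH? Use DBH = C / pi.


DBH = C / pi = 70.9 / 3.141593 = 22.5682 ≈ 22.57 cm

22.57 cm


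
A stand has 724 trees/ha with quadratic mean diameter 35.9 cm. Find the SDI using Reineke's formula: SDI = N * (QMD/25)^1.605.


QMD/25 = 35.9/25 = 1.436
(1.436)^1.605 = exp(1.605 * ln(1.436)) = exp(1.605 * 0.361861) = exp(0.580787) = 1.78744
SDI = 724 * 1.78744 = 1294.11 ≈ 1294

1294


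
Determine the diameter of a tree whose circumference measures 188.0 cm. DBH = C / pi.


DBH = C / pi = 188.0 / 3.141593 = 59.8423 ≈ 59.84 cm

59.84 cm


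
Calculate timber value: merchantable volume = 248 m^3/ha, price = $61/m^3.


Value = 248 * 61 = $15128/ha

$15128/ha


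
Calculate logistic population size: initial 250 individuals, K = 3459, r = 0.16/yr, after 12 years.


(K - N0)/N0 = (3459 - 250)/250 = 3209/250 = 12.8360
r*t = 0.16 * 12 = 1.92; exp(-1.92) = 0.146607
12.8360 * 0.146607 = 1.88185
1 + 1.88185 = 2.88185
N = 3459 / 2.88185 = 1200.27 ≈ 1200

1200


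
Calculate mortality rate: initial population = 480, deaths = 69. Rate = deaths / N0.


Mortality rate = 69 / 480 = 0.143750 ≈ 0.1438

0.1438


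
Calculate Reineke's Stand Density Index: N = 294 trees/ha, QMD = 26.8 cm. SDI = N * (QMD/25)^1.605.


QMD/25 = 26.8/25 = 1.072
(1.072)^1.605 = exp(1.605 * ln(1.072)) = exp(1.605 * 0.0695261) = exp(0.111589) = 1.11805
SDI = 294 * 1.11805 = 328.707 ≈ 329

329


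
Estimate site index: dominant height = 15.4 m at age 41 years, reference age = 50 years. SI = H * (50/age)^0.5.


50/41 = 1.21951
(1.21951)^0.5 = 1.10431
SI = 15.4 * 1.10431 = 17.0064 ≈ 17.0 m

17.0 m


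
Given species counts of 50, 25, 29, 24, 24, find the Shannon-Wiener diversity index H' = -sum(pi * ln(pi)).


Total N = 50 + 25 + 29 + 24 + 24 = 152
Per-species terms:
  p = 50/152 = 0.328947; ln(p) = -1.111859; p*ln(p) = 0.328947 * (-1.111859) = -0.365743
  p = 25/152 = 0.164474; ln(p) = -1.805003; p*ln(p) = 0.164474 * (-1.805003) = -0.296876
  p = 29/152 = 0.190789; ln(p) = -1.656587; p*ln(p) = 0.190789 * (-1.656587) = -0.316059
  p = 24/152 = 0.157895; ln(p) = -1.845825; p*ln(p) = 0.157895 * (-1.845825) = -0.291447
  p = 24/152 = 0.157895; ln(p) = -1.845825; p*ln(p) = 0.157895 * (-1.845825) = -0.291447
sum(p*ln(p)) = (-0.365743) + (-0.296876) + (-0.316059) + (-0.291447) + (-0.291447) = -1.561572
H' = -(-1.561572) = 1.561572 ≈ 1.5616

1.5616


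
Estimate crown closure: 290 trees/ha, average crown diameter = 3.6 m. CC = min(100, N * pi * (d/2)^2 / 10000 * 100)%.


(d/2)^2 = (3.6/2)^2 = 1.8^2 = 3.24
Crown area = 3.141593 * 3.24 = 10.1788 m^2
N * area / 10000 * 100 = 290 * 10.1788 / 10000 * 100 = 29.5185
CC = min(100, 29.5185) = 29.5185 ≈ 29.5%

29.5%


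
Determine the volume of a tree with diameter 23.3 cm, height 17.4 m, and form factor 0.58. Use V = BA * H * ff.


(D/200)^2 = (23.3/200)^2 = 0.1165^2 = 0.01357225
BA = 3.141593 * 0.01357225 = 0.0426385 m^2
V = 0.0426385 * 17.4 * 0.58 = 0.430308 ≈ 0.430 m^3

0.430 m^3


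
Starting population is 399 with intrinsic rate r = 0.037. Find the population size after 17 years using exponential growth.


r*t = 0.037 * 17 = 0.629
exp(0.629) = 1.87573
N = 399 * 1.87573 = 748.416 ≈ 748

748


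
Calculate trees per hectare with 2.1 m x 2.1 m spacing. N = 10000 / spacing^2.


N = 10000 / 2.1^2 = 10000 / 4.41 = 2267.57 ≈ 2268 trees/ha

2268 trees/ha


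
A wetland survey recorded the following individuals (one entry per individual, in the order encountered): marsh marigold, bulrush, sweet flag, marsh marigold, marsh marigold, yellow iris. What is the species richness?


Total individuals logged = 6
Distinct species (count of individuals): marsh marigold (3), bulrush (1), sweet flag (1), yellow iris (1)
Species richness = number of distinct species = 4

4


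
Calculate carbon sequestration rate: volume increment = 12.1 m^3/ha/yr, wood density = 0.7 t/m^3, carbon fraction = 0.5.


C = 12.1 * 0.7 * 0.5 = 4.235 ≈ 4.24 t C/ha/yr

4.24 t C/ha/yr


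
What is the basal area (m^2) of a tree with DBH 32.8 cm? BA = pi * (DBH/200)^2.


D/200 = 32.8/200 = 0.164 m
(D/200)^2 = 0.164^2 = 0.026896
BA = 3.141593 * 0.026896 = 0.0844963 ≈ 0.0845 m^2

0.0845 m^2


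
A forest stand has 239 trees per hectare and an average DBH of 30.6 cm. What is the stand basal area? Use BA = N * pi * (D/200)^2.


(D/200)^2 = (30.6/200)^2 = 0.153^2 = 0.023409
Individual BA = 3.141593 * 0.023409 = 0.0735416 m^2
Stand BA = 239 * 0.0735416 = 17.5764 ≈ 17.58 m^2/ha

17.58 m^2/ha


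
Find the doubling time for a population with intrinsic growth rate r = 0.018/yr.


td = ln(2) / 0.018 = 0.693147 / 0.018 = 38.5082 ≈ 38.5 years

38.5 years


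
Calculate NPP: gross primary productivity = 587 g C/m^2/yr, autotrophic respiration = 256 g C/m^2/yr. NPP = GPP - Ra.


NPP = GPP - Ra = 587 - 256 = 331 g C/m^2/yr

331 g C/m^2/yr


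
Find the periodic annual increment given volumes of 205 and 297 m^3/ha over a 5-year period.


PAI = (V2 - V1) / period = (297 - 205) / 5 = 92 / 5 = 18.40 m^3/ha/yr

18.40 m^3/ha/yr


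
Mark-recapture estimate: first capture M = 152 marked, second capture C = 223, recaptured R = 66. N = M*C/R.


N = M * C / R = 152 * 223 / 66 = 33896 / 66 = 513.58 ≈ 514

514 individuals


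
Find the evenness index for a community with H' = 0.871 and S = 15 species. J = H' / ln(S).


ln(15) = 2.70805
J = H' / ln(S) = 0.871 / 2.70805 = 0.321634 ≈ 0.3216

0.3216


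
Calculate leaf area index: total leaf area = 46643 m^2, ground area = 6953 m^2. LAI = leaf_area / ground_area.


LAI = 46643 / 6953 = 6.7083 ≈ 6.71

6.71


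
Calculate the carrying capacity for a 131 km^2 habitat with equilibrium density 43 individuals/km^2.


K = 43 * 131 = 5633 individuals

5633 individuals


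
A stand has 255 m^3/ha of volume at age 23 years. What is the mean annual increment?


MAI = 255 / 23 = 11.0870 ≈ 11.09 m^3/ha/yr

11.09 m^3/ha/yr


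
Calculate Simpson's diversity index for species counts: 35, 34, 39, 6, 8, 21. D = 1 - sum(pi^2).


Total N = 35 + 34 + 39 + 6 + 8 + 21 = 143
Per-species terms:
  p = 35/143 = 0.244755; p^2 = 0.244755^2 = 0.059905
  p = 34/143 = 0.237762; p^2 = 0.237762^2 = 0.056531
  p = 39/143 = 0.272727; p^2 = 0.272727^2 = 0.074380
  p = 6/143 = 0.041958; p^2 = 0.041958^2 = 0.001760
  p = 8/143 = 0.055944; p^2 = 0.055944^2 = 0.003130
  p = 21/143 = 0.146853; p^2 = 0.146853^2 = 0.021566
sum(p^2) = 0.059905 + 0.056531 + 0.074380 + 0.001760 + 0.003130 + 0.021566 = 0.217272
D = 1 - 0.217272 = 0.782728 ≈ 0.7827

0.7827


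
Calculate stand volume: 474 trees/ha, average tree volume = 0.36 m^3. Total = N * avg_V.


V_stand = 474 * 0.36 = 170.64 ≈ 170.6 m^3/ha

170.6 m^3/ha


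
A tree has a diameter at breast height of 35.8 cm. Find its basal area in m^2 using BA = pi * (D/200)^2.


D/200 = 35.8/200 = 0.179 m
(D/200)^2 = 0.179^2 = 0.032041
BA = 3.141593 * 0.032041 = 0.100660 ≈ 0.1007 m^2

0.1007 m^2


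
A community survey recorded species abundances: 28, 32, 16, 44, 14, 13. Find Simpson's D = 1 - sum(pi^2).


Total N = 28 + 32 + 16 + 44 + 14 + 13 = 147
Per-species terms:
  p = 28/147 = 0.190476; p^2 = 0.190476^2 = 0.036281
  p = 32/147 = 0.217687; p^2 = 0.217687^2 = 0.047388
  p = 16/147 = 0.108844; p^2 = 0.108844^2 = 0.011847
  p = 44/147 = 0.299320; p^2 = 0.299320^2 = 0.089592
  p = 14/147 = 0.095238; p^2 = 0.095238^2 = 0.009070
  p = 13/147 = 0.088435; p^2 = 0.088435^2 = 0.007821
sum(p^2) = 0.036281 + 0.047388 + 0.011847 + 0.089592 + 0.009070 + 0.007821 = 0.201999
D = 1 - 0.201999 = 0.798001 ≈ 0.7980

0.7980


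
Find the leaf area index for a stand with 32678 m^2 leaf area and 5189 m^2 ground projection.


LAI = 32678 / 5189 = 6.2976 ≈ 6.30

6.30


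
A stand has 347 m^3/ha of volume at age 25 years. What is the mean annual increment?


MAI = 347 / 25 = 13.88 m^3/ha/yr

13.88 m^3/ha/yr


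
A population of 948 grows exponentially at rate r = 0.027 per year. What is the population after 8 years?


r*t = 0.027 * 8 = 0.216
exp(0.216) = 1.24110
N = 948 * 1.24110 = 1176.56 ≈ 1177

1177


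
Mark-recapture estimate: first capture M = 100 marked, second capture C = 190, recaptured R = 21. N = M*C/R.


N = M * C / R = 100 * 190 / 21 = 19000 / 21 = 904.76 ≈ 905

905 individuals


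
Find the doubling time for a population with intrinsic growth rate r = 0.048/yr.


td = ln(2) / 0.048 = 0.693147 / 0.048 = 14.4406 ≈ 14.4 years

14.4 years


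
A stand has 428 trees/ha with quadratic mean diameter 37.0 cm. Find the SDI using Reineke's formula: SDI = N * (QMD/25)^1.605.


QMD/25 = 37.0/25 = 1.48
(1.48)^1.605 = exp(1.605 * ln(1.48)) = exp(1.605 * 0.392042) = exp(0.629227) = 1.87616
SDI = 428 * 1.87616 = 802.996 ≈ 803

803


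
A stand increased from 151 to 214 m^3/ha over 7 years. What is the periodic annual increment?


PAI = (V2 - V1) / period = (214 - 151) / 7 = 63 / 7 = 9.00 m^3/ha/yr

9.00 m^3/ha/yr


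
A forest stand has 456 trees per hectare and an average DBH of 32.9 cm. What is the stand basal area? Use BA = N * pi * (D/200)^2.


(D/200)^2 = (32.9/200)^2 = 0.1645^2 = 0.02706025
Individual BA = 3.141593 * 0.02706025 = 0.0850123 m^2
Stand BA = 456 * 0.0850123 = 38.7656 ≈ 38.77 m^2/ha

38.77 m^2/ha


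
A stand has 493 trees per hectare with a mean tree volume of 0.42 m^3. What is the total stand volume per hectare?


V_stand = 493 * 0.42 = 207.06 ≈ 207.1 m^3/ha

207.1 m^3/ha


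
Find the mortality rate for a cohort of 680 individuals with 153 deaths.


Mortality rate = 153 / 680 = 0.2250

0.2250


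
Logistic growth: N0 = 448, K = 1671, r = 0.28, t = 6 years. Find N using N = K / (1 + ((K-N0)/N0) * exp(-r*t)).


(K - N0)/N0 = (1671 - 448)/448 = 1223/448 = 2.72991
r*t = 0.28 * 6 = 1.68; exp(-1.68) = 0.186374
2.72991 * 0.186374 = 0.508784
1 + 0.508784 = 1.50878
N = 1671 / 1.50878 = 1107.52 ≈ 1108

1108


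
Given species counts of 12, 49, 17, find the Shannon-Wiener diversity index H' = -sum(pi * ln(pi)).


Total N = 12 + 49 + 17 = 78
Per-species terms:
  p = 12/78 = 0.153846; ln(p) = -1.871803; p*ln(p) = 0.153846 * (-1.871803) = -0.287969
  p = 49/78 = 0.628205; ln(p) = -0.464889; p*ln(p) = 0.628205 * (-0.464889) = -0.292046
  p = 17/78 = 0.217949; ln(p) = -1.523494; p*ln(p) = 0.217949 * (-1.523494) = -0.332044
sum(p*ln(p)) = (-0.287969) + (-0.292046) + (-0.332044) = -0.912059
H' = -(-0.912059) = 0.912059 ≈ 0.9121

0.9121


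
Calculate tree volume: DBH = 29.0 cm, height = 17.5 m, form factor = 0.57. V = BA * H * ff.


(D/200)^2 = (29.0/200)^2 = 0.145^2 = 0.021025
BA = 3.141593 * 0.021025 = 0.0660520 m^2
V = 0.0660520 * 17.5 * 0.57 = 0.658869 ≈ 0.659 m^3

0.659 m^3


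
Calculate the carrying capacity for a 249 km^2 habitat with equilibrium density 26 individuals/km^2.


K = 26 * 249 = 6474 individuals

6474 individuals


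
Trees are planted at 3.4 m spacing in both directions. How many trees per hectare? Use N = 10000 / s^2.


N = 10000 / 3.4^2 = 10000 / 11.56 = 865.052 ≈ 865 trees/ha

865 trees/ha


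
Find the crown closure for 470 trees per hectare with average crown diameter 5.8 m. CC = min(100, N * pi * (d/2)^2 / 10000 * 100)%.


(d/2)^2 = (5.8/2)^2 = 2.9^2 = 8.41
Crown area = 3.141593 * 8.41 = 26.4208 m^2
N * area / 10000 * 100 = 470 * 26.4208 / 10000 * 100 = 124.178
CC = min(100, 124.178) = 100%

100%


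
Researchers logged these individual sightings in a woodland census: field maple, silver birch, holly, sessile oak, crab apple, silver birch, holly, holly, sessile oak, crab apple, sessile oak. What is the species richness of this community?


Total individuals logged = 11
Distinct species (count of individuals): field maple (1), silver birch (2), holly (3), sessile oak (3), crab apple (2)
Species richness = number of distinct species = 5

5


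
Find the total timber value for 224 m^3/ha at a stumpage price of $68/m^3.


Value = 224 * 68 = $15232/ha

$15232/ha


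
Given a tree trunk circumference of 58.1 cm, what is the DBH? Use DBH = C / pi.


DBH = C / pi = 58.1 / 3.141593 = 18.4938 ≈ 18.49 cm

18.49 cm


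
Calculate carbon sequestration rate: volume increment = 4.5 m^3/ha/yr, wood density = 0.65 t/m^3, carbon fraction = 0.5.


C = 4.5 * 0.65 * 0.5 = 1.4625 ≈ 1.46 t C/ha/yr

1.46 t C/ha/yr


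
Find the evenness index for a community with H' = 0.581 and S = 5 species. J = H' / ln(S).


ln(5) = 1.60944
J = H' / ln(S) = 0.581 / 1.60944 = 0.360995 ≈ 0.3610

0.3610


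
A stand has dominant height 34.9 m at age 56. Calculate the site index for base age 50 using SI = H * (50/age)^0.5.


50/56 = 0.892857
(0.892857)^0.5 = 0.944911
SI = 34.9 * 0.944911 = 32.9774 ≈ 33.0 m

33.0 m


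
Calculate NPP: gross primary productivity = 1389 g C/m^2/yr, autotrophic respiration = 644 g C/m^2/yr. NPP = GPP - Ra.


NPP = GPP - Ra = 1389 - 644 = 745 g C/m^2/yr

745 g C/m^2/yr


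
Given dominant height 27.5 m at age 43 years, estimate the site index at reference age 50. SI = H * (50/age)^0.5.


50/43 = 1.16279
(1.16279)^0.5 = 1.07833
SI = 27.5 * 1.07833 = 29.6541 ≈ 29.7 m

29.7 m


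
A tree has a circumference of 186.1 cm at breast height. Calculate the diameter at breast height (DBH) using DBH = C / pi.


DBH = C / pi = 186.1 / 3.141593 = 59.2375 ≈ 59.24 cm

59.24 cm


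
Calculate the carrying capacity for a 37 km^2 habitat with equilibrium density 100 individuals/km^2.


K = 100 * 37 = 3700 individuals

3700 individuals


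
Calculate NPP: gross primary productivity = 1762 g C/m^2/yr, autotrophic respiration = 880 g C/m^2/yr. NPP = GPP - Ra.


NPP = GPP - Ra = 1762 - 880 = 882 g C/m^2/yr

882 g C/m^2/yr


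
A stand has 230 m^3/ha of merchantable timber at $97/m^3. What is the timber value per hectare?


Value = 230 * 97 = $22310/ha

$22310/ha


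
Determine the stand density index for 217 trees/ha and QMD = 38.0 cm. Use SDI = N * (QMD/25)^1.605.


QMD/25 = 38.0/25 = 1.52
(1.52)^1.605 = exp(1.605 * ln(1.52)) = exp(1.605 * 0.418710) = exp(0.672030) = 1.95821
SDI = 217 * 1.95821 = 424.932 ≈ 425

425


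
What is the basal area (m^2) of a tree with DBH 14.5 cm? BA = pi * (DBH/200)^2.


D/200 = 14.5/200 = 0.0725 m
(D/200)^2 = 0.0725^2 = 0.00525625
BA = 3.141593 * 0.00525625 = 0.0165130 ≈ 0.0165 m^2

0.0165 m^2


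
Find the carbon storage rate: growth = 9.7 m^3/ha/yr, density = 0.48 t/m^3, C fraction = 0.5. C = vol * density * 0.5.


C = 9.7 * 0.48 * 0.5 = 2.328 ≈ 2.33 t C/ha/yr

2.33 t C/ha/yr


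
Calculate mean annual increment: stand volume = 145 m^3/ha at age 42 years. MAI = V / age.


MAI = 145 / 42 = 3.4524 ≈ 3.45 m^3/ha/yr

3.45 m^3/ha/yr


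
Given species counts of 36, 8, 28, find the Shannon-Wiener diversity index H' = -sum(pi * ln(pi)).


Total N = 36 + 8 + 28 = 72
Per-species terms:
  p = 36/72 = 0.500000; ln(p) = -0.693147; p*ln(p) = 0.500000 * (-0.693147) = -0.346574
  p = 8/72 = 0.111111; ln(p) = -2.197226; p*ln(p) = 0.111111 * (-2.197226) = -0.244136
  p = 28/72 = 0.388889; ln(p) = -0.944461; p*ln(p) = 0.388889 * (-0.944461) = -0.367290
sum(p*ln(p)) = (-0.346574) + (-0.244136) + (-0.367290) = -0.958000
H' = -(-0.958000) = 0.958000 ≈ 0.9580

0.9580


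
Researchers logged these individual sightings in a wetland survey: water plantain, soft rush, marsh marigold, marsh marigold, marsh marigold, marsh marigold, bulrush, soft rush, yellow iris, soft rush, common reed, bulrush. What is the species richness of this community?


Total individuals logged = 12
Distinct species (count of individuals): water plantain (1), soft rush (3), marsh marigold (4), bulrush (2), yellow iris (1), common reed (1)
Species richness = number of distinct species = 6

6


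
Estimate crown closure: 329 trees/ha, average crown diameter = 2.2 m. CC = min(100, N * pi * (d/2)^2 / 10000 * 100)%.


(d/2)^2 = (2.2/2)^2 = 1.1^2 = 1.21
Crown area = 3.141593 * 1.21 = 3.80133 m^2
N * area / 10000 * 100 = 329 * 3.80133 / 10000 * 100 = 12.5064
CC = min(100, 12.5064) = 12.5064 ≈ 12.5%

12.5%


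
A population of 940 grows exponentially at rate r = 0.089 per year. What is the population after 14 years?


r*t = 0.089 * 14 = 1.246
exp(1.246) = 3.47641
N = 940 * 3.47641 = 3267.83 ≈ 3268

3268


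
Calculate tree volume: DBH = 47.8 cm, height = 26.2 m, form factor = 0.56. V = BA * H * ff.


(D/200)^2 = (47.8/200)^2 = 0.239^2 = 0.057121
BA = 3.141593 * 0.057121 = 0.179451 m^2
V = 0.179451 * 26.2 * 0.56 = 2.63291 ≈ 2.633 m^3

2.633 m^3


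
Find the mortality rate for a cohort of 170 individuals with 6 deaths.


Mortality rate = 6 / 170 = 0.035294 ≈ 0.0353

0.0353


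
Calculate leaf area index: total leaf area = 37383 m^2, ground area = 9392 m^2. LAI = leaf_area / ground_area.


LAI = 37383 / 9392 = 3.9803 ≈ 3.98

3.98


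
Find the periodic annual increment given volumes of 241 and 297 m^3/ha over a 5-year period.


PAI = (V2 - V1) / period = (297 - 241) / 5 = 56 / 5 = 11.20 m^3/ha/yr

11.20 m^3/ha/yr


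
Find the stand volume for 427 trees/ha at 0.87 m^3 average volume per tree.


V_stand = 427 * 0.87 = 371.49 ≈ 371.5 m^3/ha

371.5 m^3/ha


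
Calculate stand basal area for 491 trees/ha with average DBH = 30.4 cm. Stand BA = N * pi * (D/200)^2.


(D/200)^2 = (30.4/200)^2 = 0.152^2 = 0.023104
Individual BA = 3.141593 * 0.023104 = 0.0725834 m^2
Stand BA = 491 * 0.0725834 = 35.6384 ≈ 35.64 m^2/ha

35.64 m^2/ha


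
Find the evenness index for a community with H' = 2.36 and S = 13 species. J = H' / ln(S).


ln(13) = 2.56495
J = H' / ln(S) = 2.36 / 2.56495 = 0.920096 ≈ 0.9201

0.9201


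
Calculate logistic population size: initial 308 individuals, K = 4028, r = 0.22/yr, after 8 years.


(K - N0)/N0 = (4028 - 308)/308 = 3720/308 = 12.0779
r*t = 0.22 * 8 = 1.76; exp(-1.76) = 0.172045
12.0779 * 0.172045 = 2.07794
1 + 2.07794 = 3.07794
N = 4028 / 3.07794 = 1308.67 ≈ 1309

1309


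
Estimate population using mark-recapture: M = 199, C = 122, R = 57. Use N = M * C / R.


N = M * C / R = 199 * 122 / 57 = 24278 / 57 = 425.93 ≈ 426

426 individuals


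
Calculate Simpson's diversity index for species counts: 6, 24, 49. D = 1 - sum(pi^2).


Total N = 6 + 24 + 49 = 79
Per-species terms:
  p = 6/79 = 0.075949; p^2 = 0.075949^2 = 0.005768
  p = 24/79 = 0.303797; p^2 = 0.303797^2 = 0.092293
  p = 49/79 = 0.620253; p^2 = 0.620253^2 = 0.384714
sum(p^2) = 0.005768 + 0.092293 + 0.384714 = 0.482775
D = 1 - 0.482775 = 0.517225 ≈ 0.5172

0.5172


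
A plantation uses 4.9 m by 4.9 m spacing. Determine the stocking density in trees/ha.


N = 10000 / 4.9^2 = 10000 / 24.01 = 416.493 ≈ 416 trees/ha

416 trees/ha


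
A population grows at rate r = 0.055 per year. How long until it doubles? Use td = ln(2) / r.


td = ln(2) / 0.055 = 0.693147 / 0.055 = 12.6027 ≈ 12.6 years

12.6 years


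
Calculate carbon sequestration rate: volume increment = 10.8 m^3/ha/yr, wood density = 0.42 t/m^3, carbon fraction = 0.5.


C = 10.8 * 0.42 * 0.5 = 2.268 ≈ 2.27 t C/ha/yr

2.27 t C/ha/yr


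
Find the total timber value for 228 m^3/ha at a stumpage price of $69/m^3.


Value = 228 * 69 = $15732/ha

$15732/ha


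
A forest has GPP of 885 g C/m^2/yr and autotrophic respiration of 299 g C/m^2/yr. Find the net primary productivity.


NPP = GPP - Ra = 885 - 299 = 586 g C/m^2/yr

586 g C/m^2/yr


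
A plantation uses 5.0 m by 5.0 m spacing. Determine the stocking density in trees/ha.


N = 10000 / 5.0^2 = 10000 / 25 = 400.000 ≈ 400 trees/ha

400 trees/ha


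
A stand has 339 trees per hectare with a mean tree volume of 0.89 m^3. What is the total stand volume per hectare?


V_stand = 339 * 0.89 = 301.71 ≈ 301.7 m^3/ha

301.7 m^3/ha


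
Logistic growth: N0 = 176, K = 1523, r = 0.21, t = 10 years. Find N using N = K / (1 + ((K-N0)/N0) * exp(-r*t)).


(K - N0)/N0 = (1523 - 176)/176 = 1347/176 = 7.65341
r*t = 0.21 * 10 = 2.1; exp(-2.1) = 0.122456
7.65341 * 0.122456 = 0.937206
1 + 0.937206 = 1.93721
N = 1523 / 1.93721 = 786.182 ≈ 786

786


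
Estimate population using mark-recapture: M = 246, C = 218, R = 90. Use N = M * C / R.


N = M * C / R = 246 * 218 / 90 = 53628 / 90 = 595.87 ≈ 596

596 individuals


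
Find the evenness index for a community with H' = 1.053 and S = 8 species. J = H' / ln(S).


ln(8) = 2.07944
J = H' / ln(S) = 1.053 / 2.07944 = 0.506386 ≈ 0.5064

0.5064


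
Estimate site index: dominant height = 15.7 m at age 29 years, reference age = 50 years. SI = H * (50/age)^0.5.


50/29 = 1.72414
(1.72414)^0.5 = 1.31307
SI = 15.7 * 1.31307 = 20.6152 ≈ 20.6 m

20.6 m


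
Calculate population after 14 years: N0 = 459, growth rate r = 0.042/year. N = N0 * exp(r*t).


r*t = 0.042 * 14 = 0.588
exp(0.588) = 1.80038
N = 459 * 1.80038 = 826.374 ≈ 826

826


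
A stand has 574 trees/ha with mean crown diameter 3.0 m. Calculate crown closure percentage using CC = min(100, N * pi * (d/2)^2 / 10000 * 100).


(d/2)^2 = (3.0/2)^2 = 1.5^2 = 2.25
Crown area = 3.141593 * 2.25 = 7.06858 m^2
N * area / 10000 * 100 = 574 * 7.06858 / 10000 * 100 = 40.5736
CC = min(100, 40.5736) = 40.5736 ≈ 40.6%

40.6%


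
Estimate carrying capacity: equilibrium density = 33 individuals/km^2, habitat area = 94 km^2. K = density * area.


K = 33 * 94 = 3102 individuals

3102 individuals


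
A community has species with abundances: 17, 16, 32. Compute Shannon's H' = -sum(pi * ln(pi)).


Total N = 17 + 16 + 32 = 65
Per-species terms:
  p = 17/65 = 0.261538; ln(p) = -1.341176; p*ln(p) = 0.261538 * (-1.341176) = -0.350768
  p = 16/65 = 0.246154; ln(p) = -1.401798; p*ln(p) = 0.246154 * (-1.401798) = -0.345058
  p = 32/65 = 0.492308; ln(p) = -0.708651; p*ln(p) = 0.492308 * (-0.708651) = -0.348875
sum(p*ln(p)) = (-0.350768) + (-0.345058) + (-0.348875) = -1.044701
H' = -(-1.044701) = 1.044701 ≈ 1.0447

1.0447


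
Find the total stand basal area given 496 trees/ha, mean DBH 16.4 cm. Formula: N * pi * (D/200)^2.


(D/200)^2 = (16.4/200)^2 = 0.082^2 = 0.006724
Individual BA = 3.141593 * 0.006724 = 0.0211241 m^2
Stand BA = 496 * 0.0211241 = 10.4776 ≈ 10.48 m^2/ha

10.48 m^2/ha


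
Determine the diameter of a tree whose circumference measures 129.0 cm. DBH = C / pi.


DBH = C / pi = 129.0 / 3.141593 = 41.0620 ≈ 41.06 cm

41.06 cm


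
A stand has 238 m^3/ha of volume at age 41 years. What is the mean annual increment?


MAI = 238 / 41 = 5.8049 ≈ 5.80 m^3/ha/yr

5.80 m^3/ha/yr


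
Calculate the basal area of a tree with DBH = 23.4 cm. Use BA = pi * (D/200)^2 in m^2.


D/200 = 23.4/200 = 0.117 m
(D/200)^2 = 0.117^2 = 0.013689
BA = 3.141593 * 0.013689 = 0.0430053 ≈ 0.0430 m^2

0.0430 m^2


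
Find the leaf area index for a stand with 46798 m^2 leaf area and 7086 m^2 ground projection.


LAI = 46798 / 7086 = 6.6043 ≈ 6.60

6.60


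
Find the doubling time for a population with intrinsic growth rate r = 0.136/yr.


td = ln(2) / 0.136 = 0.693147 / 0.136 = 5.09667 ≈ 5.1 years

5.1 years


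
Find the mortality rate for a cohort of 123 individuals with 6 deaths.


Mortality rate = 6 / 123 = 0.048780 ≈ 0.0488

0.0488


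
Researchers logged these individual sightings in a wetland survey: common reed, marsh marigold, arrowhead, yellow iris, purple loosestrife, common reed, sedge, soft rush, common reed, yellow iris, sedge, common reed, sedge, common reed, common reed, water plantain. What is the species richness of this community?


Total individuals logged = 16
Distinct species (count of individuals): common reed (6), marsh marigold (1), arrowhead (1), yellow iris (2), purple loosestrife (1), sedge (3), soft rush (1), water plantain (1)
Species richness = number of distinct species = 8

8
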